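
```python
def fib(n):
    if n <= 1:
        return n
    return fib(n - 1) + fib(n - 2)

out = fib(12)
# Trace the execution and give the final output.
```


fib(12)
= fib(11) + fib(10)
= (fib(10) + fib(9)) + fib(10)
Computing bottom-up: fib(0)=0, fib(1)=1, fib(2)=1, fib(3)=2, fib(4)=3, fib(5)=5, fib(6)=8, fib(7)=13, fib(8)=21, fib(9)=34, fib(10)=55, fib(11)=89, fib(12)=144
= 144


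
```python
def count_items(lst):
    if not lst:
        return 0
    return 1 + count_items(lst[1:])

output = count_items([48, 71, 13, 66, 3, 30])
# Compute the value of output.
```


count_items([48, 71, 13, 66, 3, 30])
= 1 + count_items([71, 13, 66, 3, 30])
= 1 + 1 + count_items([13, 66, 3, 30])
= 1 + 1 + 1 + count_items([66, 3, 30])
= 1 + 1 + 1 + 1 + count_items([3, 30])
= 1 + 1 + 1 + 1 + 1 + count_items([30])
= 1 + 1 + 1 + 1 + 1 + 1 + count_items([])
= 1 + 1 + 1 + 1 + 1 + 1 + 0
= 6


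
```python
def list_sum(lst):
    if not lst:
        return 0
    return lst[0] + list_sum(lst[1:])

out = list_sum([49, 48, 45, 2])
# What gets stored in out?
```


list_sum([49, 48, 45, 2])
= 49 + list_sum([48, 45, 2])
= 49 + 48 + list_sum([45, 2])
= 49 + 48 + 45 + list_sum([2])
= 49 + 48 + 45 + 2 + list_sum([])
= 49 + 48 + 45 + 2 + 0
= 144


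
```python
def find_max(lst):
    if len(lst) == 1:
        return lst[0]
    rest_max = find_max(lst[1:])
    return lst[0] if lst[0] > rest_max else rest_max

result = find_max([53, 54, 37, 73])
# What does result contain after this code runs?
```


find_max([53, 54, 37, 73])
= compare 53 with find_max([54, 37, 73])
= compare 54 with find_max([37, 73])
= compare 37 with find_max([73])
Base: find_max([73]) = 73
compare 37 with 73: max = 73
compare 54 with 73: max = 73
compare 53 with 73: max = 73
= 73


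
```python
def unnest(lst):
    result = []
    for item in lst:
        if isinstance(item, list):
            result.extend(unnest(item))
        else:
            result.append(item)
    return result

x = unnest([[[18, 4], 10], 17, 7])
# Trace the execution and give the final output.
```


unnest([[[18, 4], 10], 17, 7])
Processing each element:
  [[18, 4], 10] is a list -> unnest recursively -> [18, 4, 10]
  17 is not a list -> append 17
  7 is not a list -> append 7
= [18, 4, 10, 17, 7]


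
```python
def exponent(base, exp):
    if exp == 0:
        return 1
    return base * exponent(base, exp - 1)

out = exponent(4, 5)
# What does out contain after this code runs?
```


exponent(4, 5)
= 4 * exponent(4, 4)
= 4 * 4 * exponent(4, 3)
= 4 * 4 * 4 * exponent(4, 2)
= 4 * 4 * 4 * 4 * exponent(4, 1)
= 4 * 4 * 4 * 4 * 4 * exponent(4, 0)
= 4 * 4 * 4 * 4 * 4 * 1
= 1024


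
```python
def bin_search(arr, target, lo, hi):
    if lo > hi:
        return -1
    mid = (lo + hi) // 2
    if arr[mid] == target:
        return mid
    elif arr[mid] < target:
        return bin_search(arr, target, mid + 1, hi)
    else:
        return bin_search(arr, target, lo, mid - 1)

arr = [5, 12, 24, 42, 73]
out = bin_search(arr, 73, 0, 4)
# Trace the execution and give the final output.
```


bin_search(arr, 73, 0, 4)
lo=0, hi=4, mid=2, arr[mid]=24
24 < 73, search right half
lo=3, hi=4, mid=3, arr[mid]=42
42 < 73, search right half
lo=4, hi=4, mid=4, arr[mid]=73
arr[4] == 73, found at index 4
= 4


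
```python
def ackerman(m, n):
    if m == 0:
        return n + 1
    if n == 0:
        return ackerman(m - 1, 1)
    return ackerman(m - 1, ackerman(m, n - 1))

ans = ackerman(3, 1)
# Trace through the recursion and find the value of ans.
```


ackerman(3, 1)
= ackerman(2, ackerman(3, 0))
First compute ackerman(3, 0) = 5
= ackerman(2, 5)
= 13


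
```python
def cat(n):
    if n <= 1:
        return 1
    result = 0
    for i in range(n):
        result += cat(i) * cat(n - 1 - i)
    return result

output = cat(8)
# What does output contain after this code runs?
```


cat(8)
= sum of cat(i) * cat(8-1-i) for i in 0..7
First compute sub-values bottom-up:
  cat(0) = 1, cat(1) = 1
  cat(2) = 1*1 + 1*1 = 2
  cat(3) = 1*2 + 1*1 + 2*1 = 5
  cat(4) = 1*5 + 1*2 + 2*1 + 5*1 = 14
  cat(5) = 1*14 + 1*5 + 2*2 + 5*1 + 14*1 = 42
  cat(6) = 1*42 + 1*14 + 2*5 + 5*2 + 14*1 + 42*1 = 132
  cat(7) = 1*132 + 1*42 + 2*14 + 5*5 + 14*2 + 42*1 + 132*1 = 429
Now cat(8):
  cat(0)*cat(7) = 1*429 = 429
  cat(1)*cat(6) = 1*132 = 132
  cat(2)*cat(5) = 2*42 = 84
  cat(3)*cat(4) = 5*14 = 70
  cat(4)*cat(3) = 14*5 = 70
  cat(5)*cat(2) = 42*2 = 84
  cat(6)*cat(1) = 132*1 = 132
  cat(7)*cat(0) = 429*1 = 429
= 429 + 132 + 84 + 70 + 70 + 84 + 132 + 429
= 1430


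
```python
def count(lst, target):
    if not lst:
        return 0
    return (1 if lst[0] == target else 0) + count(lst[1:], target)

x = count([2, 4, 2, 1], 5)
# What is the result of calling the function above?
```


count([2, 4, 2, 1], 5)
lst[0]=2 != 5: 0 + count([4, 2, 1], 5)
lst[0]=4 != 5: 0 + count([2, 1], 5)
lst[0]=2 != 5: 0 + count([1], 5)
lst[0]=1 != 5: 0 + count([], 5)
= 0


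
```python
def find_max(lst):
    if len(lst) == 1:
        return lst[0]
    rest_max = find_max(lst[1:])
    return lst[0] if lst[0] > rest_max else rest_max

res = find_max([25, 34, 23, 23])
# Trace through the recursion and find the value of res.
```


find_max([25, 34, 23, 23])
= compare 25 with find_max([34, 23, 23])
= compare 34 with find_max([23, 23])
= compare 23 with find_max([23])
Base: find_max([23]) = 23
compare 23 with 23: max = 23
compare 34 with 23: max = 34
compare 25 with 34: max = 34
= 34


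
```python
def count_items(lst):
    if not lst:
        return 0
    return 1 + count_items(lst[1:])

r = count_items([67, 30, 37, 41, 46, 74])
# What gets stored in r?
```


count_items([67, 30, 37, 41, 46, 74])
= 1 + count_items([30, 37, 41, 46, 74])
= 1 + 1 + count_items([37, 41, 46, 74])
= 1 + 1 + 1 + count_items([41, 46, 74])
= 1 + 1 + 1 + 1 + count_items([46, 74])
= 1 + 1 + 1 + 1 + 1 + count_items([74])
= 1 + 1 + 1 + 1 + 1 + 1 + count_items([])
= 1 + 1 + 1 + 1 + 1 + 1 + 0
= 6


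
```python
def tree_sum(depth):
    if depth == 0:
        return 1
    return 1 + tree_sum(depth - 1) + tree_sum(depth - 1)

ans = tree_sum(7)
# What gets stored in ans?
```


tree_sum(7)
= 1 + tree_sum(6) + tree_sum(6)
= 1 + 2 * tree_sum(6)
tree_sum(k) = 2^(k+1) - 1
tree_sum(0) = 1
tree_sum(1) = 3
tree_sum(2) = 7
tree_sum(3) = 15
tree_sum(4) = 31
tree_sum(7) = 2^8 - 1 = 255


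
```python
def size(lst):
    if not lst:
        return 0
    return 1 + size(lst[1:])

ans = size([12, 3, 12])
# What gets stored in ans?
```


size([12, 3, 12])
= 1 + size([3, 12])
= 1 + 1 + size([12])
= 1 + 1 + 1 + size([])
= 1 + 1 + 1 + 0
= 3


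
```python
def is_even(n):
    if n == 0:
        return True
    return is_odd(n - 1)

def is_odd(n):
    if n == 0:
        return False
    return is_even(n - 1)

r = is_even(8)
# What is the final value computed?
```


is_even(8)
= is_odd(7)
= is_even(6)
= is_odd(5)
= is_even(4)
= is_odd(3)
= is_even(2)
= is_odd(1)
= is_even(0)
n == 0: return True
= True


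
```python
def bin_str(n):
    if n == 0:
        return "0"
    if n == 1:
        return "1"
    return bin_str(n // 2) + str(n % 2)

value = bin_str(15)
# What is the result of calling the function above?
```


bin_str(15)
= bin_str(7) + "1"
= bin_str(3) + "1" + "1"
= bin_str(1) + "1" + "1" + "1"
= "1" + "1" + "1" + "1"
= "1111"


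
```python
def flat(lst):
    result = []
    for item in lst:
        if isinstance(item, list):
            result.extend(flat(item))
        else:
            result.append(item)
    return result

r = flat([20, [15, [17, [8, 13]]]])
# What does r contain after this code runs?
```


flat([20, [15, [17, [8, 13]]]])
Processing each element:
  20 is not a list -> append 20
  [15, [17, [8, 13]]] is a list -> flat recursively -> [15, 17, 8, 13]
= [20, 15, 17, 8, 13]


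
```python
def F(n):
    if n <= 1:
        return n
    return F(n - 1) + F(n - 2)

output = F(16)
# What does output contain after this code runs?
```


F(16)
= F(15) + F(14)
= (F(14) + F(13)) + F(14)
Computing bottom-up: F(0)=0, F(1)=1, F(2)=1, F(3)=2, F(4)=3, F(5)=5, F(6)=8, F(7)=13, F(8)=21, F(9)=34, F(10)=55, F(11)=89, F(12)=144, F(13)=233, F(14)=377, F(15)=610, F(16)=987
= 987


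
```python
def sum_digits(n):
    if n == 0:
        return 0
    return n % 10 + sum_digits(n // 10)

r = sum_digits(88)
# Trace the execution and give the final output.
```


sum_digits(88)
= 8 + sum_digits(8)
= 8 + 8 + sum_digits(0)
= 8 + 8 + 0
= 16


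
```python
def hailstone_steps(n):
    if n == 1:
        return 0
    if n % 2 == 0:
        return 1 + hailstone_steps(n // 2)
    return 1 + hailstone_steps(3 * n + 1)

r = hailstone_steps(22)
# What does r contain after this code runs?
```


hailstone_steps(22)
22 is even -> hailstone_steps(11)
11 is odd -> 3*11+1 = 34 -> hailstone_steps(34)
34 is even -> hailstone_steps(17)
17 is odd -> 3*17+1 = 52 -> hailstone_steps(52)
52 is even -> hailstone_steps(26)
26 is even -> hailstone_steps(13)
13 is odd -> 3*13+1 = 40 -> hailstone_steps(40)
40 is even -> hailstone_steps(20)
20 is even -> hailstone_steps(10)
10 is even -> hailstone_steps(5)
5 is odd -> 3*5+1 = 16 -> hailstone_steps(16)
16 is even -> hailstone_steps(8)
8 is even -> hailstone_steps(4)
4 is even -> hailstone_steps(2)
2 is even -> hailstone_steps(1)
Reached 1 after 15 steps
= 15


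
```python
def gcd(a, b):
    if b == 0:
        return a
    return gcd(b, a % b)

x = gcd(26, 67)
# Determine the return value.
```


gcd(26, 67)
= gcd(67, 26 % 67) = gcd(67, 26)
= gcd(26, 67 % 26) = gcd(26, 15)
= gcd(15, 26 % 15) = gcd(15, 11)
= gcd(11, 15 % 11) = gcd(11, 4)
= gcd(4, 11 % 4) = gcd(4, 3)
= gcd(3, 4 % 3) = gcd(3, 1)
= gcd(1, 3 % 1) = gcd(1, 0)
b == 0, return a = 1


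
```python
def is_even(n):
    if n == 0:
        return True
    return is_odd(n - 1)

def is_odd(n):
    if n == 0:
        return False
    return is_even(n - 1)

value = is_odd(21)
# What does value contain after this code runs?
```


is_odd(21)
= is_even(20)
= is_odd(19)
= is_even(18)
= is_odd(17)
= is_even(16)
= is_odd(15)
= is_even(14)
= is_odd(13)
= is_even(12)
= is_odd(11)
= is_even(10)
= is_odd(9)
= is_even(8)
= is_odd(7)
= is_even(6)
= is_odd(5)
= is_even(4)
= is_odd(3)
= is_even(2)
= is_odd(1)
= is_even(0)
n == 0: return True
= True


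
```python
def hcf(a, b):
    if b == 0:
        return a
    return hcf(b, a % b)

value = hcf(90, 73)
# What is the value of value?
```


hcf(90, 73)
= hcf(73, 90 % 73) = hcf(73, 17)
= hcf(17, 73 % 17) = hcf(17, 5)
= hcf(5, 17 % 5) = hcf(5, 2)
= hcf(2, 5 % 2) = hcf(2, 1)
= hcf(1, 2 % 1) = hcf(1, 0)
b == 0, return a = 1


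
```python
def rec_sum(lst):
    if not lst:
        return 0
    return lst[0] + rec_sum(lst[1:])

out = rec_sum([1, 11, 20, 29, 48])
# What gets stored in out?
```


rec_sum([1, 11, 20, 29, 48])
= 1 + rec_sum([11, 20, 29, 48])
= 1 + 11 + rec_sum([20, 29, 48])
= 1 + 11 + 20 + rec_sum([29, 48])
= 1 + 11 + 20 + 29 + rec_sum([48])
= 1 + 11 + 20 + 29 + 48 + rec_sum([])
= 1 + 11 + 20 + 29 + 48 + 0
= 109


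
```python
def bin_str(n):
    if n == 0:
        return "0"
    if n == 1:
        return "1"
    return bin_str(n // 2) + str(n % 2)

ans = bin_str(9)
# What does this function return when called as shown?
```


bin_str(9)
= bin_str(4) + "1"
= bin_str(2) + "0" + "1"
= bin_str(1) + "0" + "0" + "1"
= "1" + "0" + "0" + "1"
= "1001"


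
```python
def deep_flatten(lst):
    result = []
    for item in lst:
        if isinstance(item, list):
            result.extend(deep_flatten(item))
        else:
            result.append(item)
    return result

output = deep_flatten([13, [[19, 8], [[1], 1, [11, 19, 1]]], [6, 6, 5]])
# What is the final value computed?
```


deep_flatten([13, [[19, 8], [[1], 1, [11, 19, 1]]], [6, 6, 5]])
Processing each element:
  13 is not a list -> append 13
  [[19, 8], [[1], 1, [11, 19, 1]]] is a list -> deep_flatten recursively -> [19, 8, 1, 1, 11, 19, 1]
  [6, 6, 5] is a list -> deep_flatten recursively -> [6, 6, 5]
= [13, 19, 8, 1, 1, 11, 19, 1, 6, 6, 5]


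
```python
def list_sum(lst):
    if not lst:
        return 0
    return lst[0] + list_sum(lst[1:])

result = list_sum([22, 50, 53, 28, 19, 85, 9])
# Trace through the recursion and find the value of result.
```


list_sum([22, 50, 53, 28, 19, 85, 9])
= 22 + list_sum([50, 53, 28, 19, 85, 9])
= 22 + 50 + list_sum([53, 28, 19, 85, 9])
= 22 + 50 + 53 + list_sum([28, 19, 85, 9])
= 22 + 50 + 53 + 28 + list_sum([19, 85, 9])
= 22 + 50 + 53 + 28 + 19 + list_sum([85, 9])
= 22 + 50 + 53 + 28 + 19 + 85 + list_sum([9])
= 22 + 50 + 53 + 28 + 19 + 85 + 9 + list_sum([])
= 22 + 50 + 53 + 28 + 19 + 85 + 9 + 0
= 266


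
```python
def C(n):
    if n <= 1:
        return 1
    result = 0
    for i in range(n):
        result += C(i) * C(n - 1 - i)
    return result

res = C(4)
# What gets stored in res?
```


C(4)
= sum of C(i) * C(4-1-i) for i in 0..3
First compute sub-values bottom-up:
  C(0) = 1, C(1) = 1
  C(2) = 1*1 + 1*1 = 2
  C(3) = 1*2 + 1*1 + 2*1 = 5
Now C(4):
  C(0)*C(3) = 1*5 = 5
  C(1)*C(2) = 1*2 = 2
  C(2)*C(1) = 2*1 = 2
  C(3)*C(0) = 5*1 = 5
= 5 + 2 + 2 + 5
= 14


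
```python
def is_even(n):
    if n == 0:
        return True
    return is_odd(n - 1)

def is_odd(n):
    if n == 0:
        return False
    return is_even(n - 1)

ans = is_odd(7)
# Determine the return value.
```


is_odd(7)
= is_even(6)
= is_odd(5)
= is_even(4)
= is_odd(3)
= is_even(2)
= is_odd(1)
= is_even(0)
n == 0: return True
= True


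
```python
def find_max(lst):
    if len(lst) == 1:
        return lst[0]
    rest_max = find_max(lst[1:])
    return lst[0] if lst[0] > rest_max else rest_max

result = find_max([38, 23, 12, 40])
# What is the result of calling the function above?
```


find_max([38, 23, 12, 40])
= compare 38 with find_max([23, 12, 40])
= compare 23 with find_max([12, 40])
= compare 12 with find_max([40])
Base: find_max([40]) = 40
compare 12 with 40: max = 40
compare 23 with 40: max = 40
compare 38 with 40: max = 40
= 40


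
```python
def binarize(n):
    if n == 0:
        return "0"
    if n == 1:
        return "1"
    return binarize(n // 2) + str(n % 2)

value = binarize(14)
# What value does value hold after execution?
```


binarize(14)
= binarize(7) + "0"
= binarize(3) + "1" + "0"
= binarize(1) + "1" + "1" + "0"
= "1" + "1" + "1" + "0"
= "1110"


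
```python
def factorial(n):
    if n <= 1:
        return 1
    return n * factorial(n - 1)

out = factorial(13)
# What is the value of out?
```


factorial(13)
= 13 * factorial(12)
= 13 * 12 * factorial(11)
= 13 * 12 * 11 * factorial(10)
= 13 * 12 * 11 * 10 * factorial(9)
= 13 * 12 * 11 * 10 * 9 * factorial(8)
= 13 * 12 * 11 * 10 * 9 * 8 * factorial(7)
= 13 * 12 * 11 * 10 * 9 * 8 * 7 * factorial(6)
= 13 * 12 * 11 * 10 * 9 * 8 * 7 * 6 * factorial(5)
= 13 * 12 * 11 * 10 * 9 * 8 * 7 * 6 * 5 * factorial(4)
= 13 * 12 * 11 * 10 * 9 * 8 * 7 * 6 * 5 * 4 * factorial(3)
= 13 * 12 * 11 * 10 * 9 * 8 * 7 * 6 * 5 * 4 * 3 * factorial(2)
= 13 * 12 * 11 * 10 * 9 * 8 * 7 * 6 * 5 * 4 * 3 * 2 * factorial(1)
= 13 * 12 * 11 * 10 * 9 * 8 * 7 * 6 * 5 * 4 * 3 * 2 * 1
= 6227020800


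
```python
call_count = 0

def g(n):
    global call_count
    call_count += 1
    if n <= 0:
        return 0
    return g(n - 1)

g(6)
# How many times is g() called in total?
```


g(6) calls g(5) calls ... calls g(0)
Total calls: 6 + 1 (for base case) = 7


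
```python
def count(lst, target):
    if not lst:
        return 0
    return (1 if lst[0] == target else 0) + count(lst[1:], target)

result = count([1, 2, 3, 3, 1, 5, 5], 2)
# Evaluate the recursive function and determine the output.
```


count([1, 2, 3, 3, 1, 5, 5], 2)
lst[0]=1 != 2: 0 + count([2, 3, 3, 1, 5, 5], 2)
lst[0]=2 == 2: 1 + count([3, 3, 1, 5, 5], 2)
lst[0]=3 != 2: 0 + count([3, 1, 5, 5], 2)
lst[0]=3 != 2: 0 + count([1, 5, 5], 2)
lst[0]=1 != 2: 0 + count([5, 5], 2)
lst[0]=5 != 2: 0 + count([5], 2)
lst[0]=5 != 2: 0 + count([], 2)
= 1


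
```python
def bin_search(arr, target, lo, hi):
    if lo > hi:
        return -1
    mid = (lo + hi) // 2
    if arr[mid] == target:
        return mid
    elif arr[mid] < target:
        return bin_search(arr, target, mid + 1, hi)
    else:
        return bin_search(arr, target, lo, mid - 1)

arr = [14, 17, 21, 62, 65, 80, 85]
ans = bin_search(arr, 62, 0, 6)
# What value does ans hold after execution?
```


bin_search(arr, 62, 0, 6)
lo=0, hi=6, mid=3, arr[mid]=62
arr[3] == 62, found at index 3
= 3


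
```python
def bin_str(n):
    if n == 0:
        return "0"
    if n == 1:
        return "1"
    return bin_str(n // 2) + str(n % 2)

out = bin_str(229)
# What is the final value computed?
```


bin_str(229)
= bin_str(114) + "1"
= bin_str(57) + "0" + "1"
= bin_str(28) + "1" + "0" + "1"
= bin_str(14) + "0" + "1" + "0" + "1"
= bin_str(7) + "0" + "0" + "1" + "0" + "1"
= bin_str(3) + "1" + "0" + "0" + "1" + "0" + "1"
= bin_str(1) + "1" + "1" + "0" + "0" + "1" + "0" + "1"
= "1" + "1" + "1" + "0" + "0" + "1" + "0" + "1"
= "11100101"


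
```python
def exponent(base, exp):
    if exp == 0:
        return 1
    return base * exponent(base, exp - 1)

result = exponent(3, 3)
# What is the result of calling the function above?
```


exponent(3, 3)
= 3 * exponent(3, 2)
= 3 * 3 * exponent(3, 1)
= 3 * 3 * 3 * exponent(3, 0)
= 3 * 3 * 3 * 1
= 27


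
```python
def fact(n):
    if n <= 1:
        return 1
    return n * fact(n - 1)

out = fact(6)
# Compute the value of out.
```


fact(6)
= 6 * fact(5)
= 6 * 5 * fact(4)
= 6 * 5 * 4 * fact(3)
= 6 * 5 * 4 * 3 * fact(2)
= 6 * 5 * 4 * 3 * 2 * fact(1)
= 6 * 5 * 4 * 3 * 2 * 1
= 720


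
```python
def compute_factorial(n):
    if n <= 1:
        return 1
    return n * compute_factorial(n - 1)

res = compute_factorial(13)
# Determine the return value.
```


compute_factorial(13)
= 13 * compute_factorial(12)
= 13 * 12 * compute_factorial(11)
= 13 * 12 * 11 * compute_factorial(10)
= 13 * 12 * 11 * 10 * compute_factorial(9)
= 13 * 12 * 11 * 10 * 9 * compute_factorial(8)
= 13 * 12 * 11 * 10 * 9 * 8 * compute_factorial(7)
= 13 * 12 * 11 * 10 * 9 * 8 * 7 * compute_factorial(6)
= 13 * 12 * 11 * 10 * 9 * 8 * 7 * 6 * compute_factorial(5)
= 13 * 12 * 11 * 10 * 9 * 8 * 7 * 6 * 5 * compute_factorial(4)
= 13 * 12 * 11 * 10 * 9 * 8 * 7 * 6 * 5 * 4 * compute_factorial(3)
= 13 * 12 * 11 * 10 * 9 * 8 * 7 * 6 * 5 * 4 * 3 * compute_factorial(2)
= 13 * 12 * 11 * 10 * 9 * 8 * 7 * 6 * 5 * 4 * 3 * 2 * compute_factorial(1)
= 13 * 12 * 11 * 10 * 9 * 8 * 7 * 6 * 5 * 4 * 3 * 2 * 1
= 6227020800


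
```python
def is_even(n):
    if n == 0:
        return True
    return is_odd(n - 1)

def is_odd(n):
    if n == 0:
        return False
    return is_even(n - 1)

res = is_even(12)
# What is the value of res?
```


is_even(12)
= is_odd(11)
= is_even(10)
= is_odd(9)
= is_even(8)
= is_odd(7)
= is_even(6)
= is_odd(5)
= is_even(4)
= is_odd(3)
= is_even(2)
= is_odd(1)
= is_even(0)
n == 0: return True
= True


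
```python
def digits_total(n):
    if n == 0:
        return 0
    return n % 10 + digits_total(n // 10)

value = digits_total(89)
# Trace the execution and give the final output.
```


digits_total(89)
= 9 + digits_total(8)
= 9 + 8 + digits_total(0)
= 9 + 8 + 0
= 17


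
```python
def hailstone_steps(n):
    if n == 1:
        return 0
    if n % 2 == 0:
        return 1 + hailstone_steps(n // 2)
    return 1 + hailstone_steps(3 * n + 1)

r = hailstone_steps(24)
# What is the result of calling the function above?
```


hailstone_steps(24)
24 is even -> hailstone_steps(12)
12 is even -> hailstone_steps(6)
6 is even -> hailstone_steps(3)
3 is odd -> 3*3+1 = 10 -> hailstone_steps(10)
10 is even -> hailstone_steps(5)
5 is odd -> 3*5+1 = 16 -> hailstone_steps(16)
16 is even -> hailstone_steps(8)
8 is even -> hailstone_steps(4)
4 is even -> hailstone_steps(2)
2 is even -> hailstone_steps(1)
Reached 1 after 10 steps
= 10


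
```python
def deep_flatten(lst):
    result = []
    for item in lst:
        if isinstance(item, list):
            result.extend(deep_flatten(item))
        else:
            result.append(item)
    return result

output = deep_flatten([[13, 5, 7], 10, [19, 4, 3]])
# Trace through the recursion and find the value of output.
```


deep_flatten([[13, 5, 7], 10, [19, 4, 3]])
Processing each element:
  [13, 5, 7] is a list -> deep_flatten recursively -> [13, 5, 7]
  10 is not a list -> append 10
  [19, 4, 3] is a list -> deep_flatten recursively -> [19, 4, 3]
= [13, 5, 7, 10, 19, 4, 3]


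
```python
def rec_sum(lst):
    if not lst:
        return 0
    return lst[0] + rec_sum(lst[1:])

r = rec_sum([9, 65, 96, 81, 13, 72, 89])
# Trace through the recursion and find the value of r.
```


rec_sum([9, 65, 96, 81, 13, 72, 89])
= 9 + rec_sum([65, 96, 81, 13, 72, 89])
= 9 + 65 + rec_sum([96, 81, 13, 72, 89])
= 9 + 65 + 96 + rec_sum([81, 13, 72, 89])
= 9 + 65 + 96 + 81 + rec_sum([13, 72, 89])
= 9 + 65 + 96 + 81 + 13 + rec_sum([72, 89])
= 9 + 65 + 96 + 81 + 13 + 72 + rec_sum([89])
= 9 + 65 + 96 + 81 + 13 + 72 + 89 + rec_sum([])
= 9 + 65 + 96 + 81 + 13 + 72 + 89 + 0
= 425


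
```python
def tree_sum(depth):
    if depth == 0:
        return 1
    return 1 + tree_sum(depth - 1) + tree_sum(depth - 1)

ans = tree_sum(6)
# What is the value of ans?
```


tree_sum(6)
= 1 + tree_sum(5) + tree_sum(5)
= 1 + 2 * tree_sum(5)
tree_sum(k) = 2^(k+1) - 1
tree_sum(0) = 1
tree_sum(1) = 3
tree_sum(2) = 7
tree_sum(3) = 15
tree_sum(4) = 31
tree_sum(6) = 2^7 - 1 = 127


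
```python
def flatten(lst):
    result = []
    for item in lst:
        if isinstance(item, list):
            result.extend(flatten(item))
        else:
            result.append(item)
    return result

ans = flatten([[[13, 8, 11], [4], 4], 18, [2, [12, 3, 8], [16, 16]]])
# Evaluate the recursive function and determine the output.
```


flatten([[[13, 8, 11], [4], 4], 18, [2, [12, 3, 8], [16, 16]]])
Processing each element:
  [[13, 8, 11], [4], 4] is a list -> flatten recursively -> [13, 8, 11, 4, 4]
  18 is not a list -> append 18
  [2, [12, 3, 8], [16, 16]] is a list -> flatten recursively -> [2, 12, 3, 8, 16, 16]
= [13, 8, 11, 4, 4, 18, 2, 12, 3, 8, 16, 16]


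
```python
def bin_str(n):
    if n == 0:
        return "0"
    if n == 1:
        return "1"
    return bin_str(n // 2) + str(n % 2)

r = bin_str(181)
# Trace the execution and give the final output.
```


bin_str(181)
= bin_str(90) + "1"
= bin_str(45) + "0" + "1"
= bin_str(22) + "1" + "0" + "1"
= bin_str(11) + "0" + "1" + "0" + "1"
= bin_str(5) + "1" + "0" + "1" + "0" + "1"
= bin_str(2) + "1" + "1" + "0" + "1" + "0" + "1"
= bin_str(1) + "0" + "1" + "1" + "0" + "1" + "0" + "1"
= "1" + "0" + "1" + "1" + "0" + "1" + "0" + "1"
= "10110101"


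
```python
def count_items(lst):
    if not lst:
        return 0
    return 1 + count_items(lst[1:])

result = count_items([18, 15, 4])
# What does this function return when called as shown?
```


count_items([18, 15, 4])
= 1 + count_items([15, 4])
= 1 + 1 + count_items([4])
= 1 + 1 + 1 + count_items([])
= 1 + 1 + 1 + 0
= 3


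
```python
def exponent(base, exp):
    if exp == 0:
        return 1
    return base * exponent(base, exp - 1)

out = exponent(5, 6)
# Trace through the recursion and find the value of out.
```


exponent(5, 6)
= 5 * exponent(5, 5)
= 5 * 5 * exponent(5, 4)
= 5 * 5 * 5 * exponent(5, 3)
= 5 * 5 * 5 * 5 * exponent(5, 2)
= 5 * 5 * 5 * 5 * 5 * exponent(5, 1)
= 5 * 5 * 5 * 5 * 5 * 5 * exponent(5, 0)
= 5 * 5 * 5 * 5 * 5 * 5 * 1
= 15625


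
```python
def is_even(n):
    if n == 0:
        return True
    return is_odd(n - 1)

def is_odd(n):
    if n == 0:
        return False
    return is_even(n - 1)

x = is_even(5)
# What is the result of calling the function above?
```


is_even(5)
= is_odd(4)
= is_even(3)
= is_odd(2)
= is_even(1)
= is_odd(0)
n == 0: return False
= False


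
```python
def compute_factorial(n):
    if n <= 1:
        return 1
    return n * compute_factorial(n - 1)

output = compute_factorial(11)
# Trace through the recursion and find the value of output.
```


compute_factorial(11)
= 11 * compute_factorial(10)
= 11 * 10 * compute_factorial(9)
= 11 * 10 * 9 * compute_factorial(8)
= 11 * 10 * 9 * 8 * compute_factorial(7)
= 11 * 10 * 9 * 8 * 7 * compute_factorial(6)
= 11 * 10 * 9 * 8 * 7 * 6 * compute_factorial(5)
= 11 * 10 * 9 * 8 * 7 * 6 * 5 * compute_factorial(4)
= 11 * 10 * 9 * 8 * 7 * 6 * 5 * 4 * compute_factorial(3)
= 11 * 10 * 9 * 8 * 7 * 6 * 5 * 4 * 3 * compute_factorial(2)
= 11 * 10 * 9 * 8 * 7 * 6 * 5 * 4 * 3 * 2 * compute_factorial(1)
= 11 * 10 * 9 * 8 * 7 * 6 * 5 * 4 * 3 * 2 * 1
= 39916800


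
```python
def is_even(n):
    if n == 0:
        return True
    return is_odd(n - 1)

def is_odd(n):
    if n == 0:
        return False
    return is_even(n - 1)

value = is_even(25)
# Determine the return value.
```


is_even(25)
= is_odd(24)
= is_even(23)
= is_odd(22)
= is_even(21)
= is_odd(20)
= is_even(19)
= is_odd(18)
= is_even(17)
= is_odd(16)
= is_even(15)
= is_odd(14)
= is_even(13)
= is_odd(12)
= is_even(11)
= is_odd(10)
= is_even(9)
= is_odd(8)
= is_even(7)
= is_odd(6)
= is_even(5)
= is_odd(4)
= is_even(3)
= is_odd(2)
= is_even(1)
= is_odd(0)
n == 0: return False
= False


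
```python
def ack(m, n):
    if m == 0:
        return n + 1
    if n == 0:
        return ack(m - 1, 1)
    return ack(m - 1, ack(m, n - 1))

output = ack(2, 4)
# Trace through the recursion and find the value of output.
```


ack(2, 4)
= ack(1, ack(2, 3))
First compute ack(2, 3) = 9
= ack(1, 9)
= 11


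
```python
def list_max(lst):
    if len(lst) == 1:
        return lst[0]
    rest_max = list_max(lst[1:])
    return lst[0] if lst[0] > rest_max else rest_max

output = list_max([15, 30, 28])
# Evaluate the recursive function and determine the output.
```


list_max([15, 30, 28])
= compare 15 with list_max([30, 28])
= compare 30 with list_max([28])
Base: list_max([28]) = 28
compare 30 with 28: max = 30
compare 15 with 30: max = 30
= 30


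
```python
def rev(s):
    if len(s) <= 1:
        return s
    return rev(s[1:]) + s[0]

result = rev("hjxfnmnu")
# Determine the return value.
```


rev("hjxfnmnu")
= rev("jxfnmnu") + "h"
= rev("xfnmnu") + "j" + "h"
= rev("fnmnu") + "x" + "j" + "h"
= rev("nmnu") + "f" + "x" + "j" + "h"
= rev("mnu") + "n" + "f" + "x" + "j" + "h"
= rev("nu") + "m" + "n" + "f" + "x" + "j" + "h"
= rev("u") + "n" + "m" + "n" + "f" + "x" + "j" + "h"
= "u" + "n" + "m" + "n" + "f" + "x" + "j" + "h"
= "unmnfxjh"


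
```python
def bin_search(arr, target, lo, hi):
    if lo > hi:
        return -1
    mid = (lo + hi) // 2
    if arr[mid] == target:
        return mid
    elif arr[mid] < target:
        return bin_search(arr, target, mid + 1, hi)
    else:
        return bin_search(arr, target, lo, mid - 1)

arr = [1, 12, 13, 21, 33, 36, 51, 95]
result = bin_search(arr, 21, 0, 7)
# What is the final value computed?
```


bin_search(arr, 21, 0, 7)
lo=0, hi=7, mid=3, arr[mid]=21
arr[3] == 21, found at index 3
= 3


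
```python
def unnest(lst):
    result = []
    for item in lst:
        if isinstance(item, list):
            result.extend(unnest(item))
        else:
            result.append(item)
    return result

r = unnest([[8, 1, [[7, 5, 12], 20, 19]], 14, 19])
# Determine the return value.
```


unnest([[8, 1, [[7, 5, 12], 20, 19]], 14, 19])
Processing each element:
  [8, 1, [[7, 5, 12], 20, 19]] is a list -> unnest recursively -> [8, 1, 7, 5, 12, 20, 19]
  14 is not a list -> append 14
  19 is not a list -> append 19
= [8, 1, 7, 5, 12, 20, 19, 14, 19]


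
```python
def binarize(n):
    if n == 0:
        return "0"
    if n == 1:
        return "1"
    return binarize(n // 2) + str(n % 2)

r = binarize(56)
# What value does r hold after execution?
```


binarize(56)
= binarize(28) + "0"
= binarize(14) + "0" + "0"
= binarize(7) + "0" + "0" + "0"
= binarize(3) + "1" + "0" + "0" + "0"
= binarize(1) + "1" + "1" + "0" + "0" + "0"
= "1" + "1" + "1" + "0" + "0" + "0"
= "111000"


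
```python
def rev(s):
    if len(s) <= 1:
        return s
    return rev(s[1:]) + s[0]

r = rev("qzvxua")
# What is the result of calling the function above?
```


rev("qzvxua")
= rev("zvxua") + "q"
= rev("vxua") + "z" + "q"
= rev("xua") + "v" + "z" + "q"
= rev("ua") + "x" + "v" + "z" + "q"
= rev("a") + "u" + "x" + "v" + "z" + "q"
= "a" + "u" + "x" + "v" + "z" + "q"
= "auxvzq"


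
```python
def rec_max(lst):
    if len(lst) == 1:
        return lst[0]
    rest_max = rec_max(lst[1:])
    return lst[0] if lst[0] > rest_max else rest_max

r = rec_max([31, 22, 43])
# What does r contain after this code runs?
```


rec_max([31, 22, 43])
= compare 31 with rec_max([22, 43])
= compare 22 with rec_max([43])
Base: rec_max([43]) = 43
compare 22 with 43: max = 43
compare 31 with 43: max = 43
= 43


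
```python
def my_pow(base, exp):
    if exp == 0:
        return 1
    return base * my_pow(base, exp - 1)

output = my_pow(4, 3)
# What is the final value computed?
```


my_pow(4, 3)
= 4 * my_pow(4, 2)
= 4 * 4 * my_pow(4, 1)
= 4 * 4 * 4 * my_pow(4, 0)
= 4 * 4 * 4 * 1
= 64


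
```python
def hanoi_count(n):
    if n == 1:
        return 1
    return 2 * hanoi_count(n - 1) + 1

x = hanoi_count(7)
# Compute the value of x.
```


hanoi_count(7)
= 2 * hanoi_count(6) + 1
= 2 * (2 * hanoi_count(5) + 1) + 1
= 2 * (2 * (2 * hanoi_count(4) + 1) + 1) + 1
= 2 * (2 * (2 * (2 * hanoi_count(3) + 1) + 1) + 1) + 1
= 2 * (2 * (2 * (2 * (2 * hanoi_count(2) + 1) + 1) + 1) + 1) + 1
= 2 * (2 * (2 * (2 * (2 * (2 * hanoi_count(1) + 1) + 1) + 1) + 1) + 1) + 1
Now compute bottom-up:
hanoi_count(1) = 1
hanoi_count(2) = 2 * 1 + 1 = 3
hanoi_count(3) = 2 * 3 + 1 = 7
hanoi_count(4) = 2 * 7 + 1 = 15
hanoi_count(5) = 2 * 15 + 1 = 31
hanoi_count(6) = 2 * 31 + 1 = 63
hanoi_count(7) = 2 * 63 + 1 = 127
= 127


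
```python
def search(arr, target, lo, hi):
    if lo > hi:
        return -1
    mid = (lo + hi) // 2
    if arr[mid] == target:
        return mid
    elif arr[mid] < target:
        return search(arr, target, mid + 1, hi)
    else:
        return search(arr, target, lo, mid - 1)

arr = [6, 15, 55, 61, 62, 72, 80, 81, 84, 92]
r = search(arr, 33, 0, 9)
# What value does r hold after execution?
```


search(arr, 33, 0, 9)
lo=0, hi=9, mid=4, arr[mid]=62
62 > 33, search left half
lo=0, hi=3, mid=1, arr[mid]=15
15 < 33, search right half
lo=2, hi=3, mid=2, arr[mid]=55
55 > 33, search left half
lo > hi, target not found, return -1
= -1


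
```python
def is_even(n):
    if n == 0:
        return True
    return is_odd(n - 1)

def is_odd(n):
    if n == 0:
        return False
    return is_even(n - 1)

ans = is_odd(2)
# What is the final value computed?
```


is_odd(2)
= is_even(1)
= is_odd(0)
n == 0: return False
= False


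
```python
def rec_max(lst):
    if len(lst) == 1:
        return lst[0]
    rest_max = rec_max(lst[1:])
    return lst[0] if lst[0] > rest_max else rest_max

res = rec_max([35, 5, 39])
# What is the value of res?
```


rec_max([35, 5, 39])
= compare 35 with rec_max([5, 39])
= compare 5 with rec_max([39])
Base: rec_max([39]) = 39
compare 5 with 39: max = 39
compare 35 with 39: max = 39
= 39


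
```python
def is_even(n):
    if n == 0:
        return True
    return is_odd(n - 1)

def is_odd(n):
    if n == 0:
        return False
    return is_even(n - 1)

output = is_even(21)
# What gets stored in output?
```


is_even(21)
= is_odd(20)
= is_even(19)
= is_odd(18)
= is_even(17)
= is_odd(16)
= is_even(15)
= is_odd(14)
= is_even(13)
= is_odd(12)
= is_even(11)
= is_odd(10)
= is_even(9)
= is_odd(8)
= is_even(7)
= is_odd(6)
= is_even(5)
= is_odd(4)
= is_even(3)
= is_odd(2)
= is_even(1)
= is_odd(0)
n == 0: return False
= False


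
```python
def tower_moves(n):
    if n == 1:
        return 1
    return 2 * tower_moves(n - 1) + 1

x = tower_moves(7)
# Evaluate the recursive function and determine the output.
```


tower_moves(7)
= 2 * tower_moves(6) + 1
= 2 * (2 * tower_moves(5) + 1) + 1
= 2 * (2 * (2 * tower_moves(4) + 1) + 1) + 1
= 2 * (2 * (2 * (2 * tower_moves(3) + 1) + 1) + 1) + 1
= 2 * (2 * (2 * (2 * (2 * tower_moves(2) + 1) + 1) + 1) + 1) + 1
= 2 * (2 * (2 * (2 * (2 * (2 * tower_moves(1) + 1) + 1) + 1) + 1) + 1) + 1
Now compute bottom-up:
tower_moves(1) = 1
tower_moves(2) = 2 * 1 + 1 = 3
tower_moves(3) = 2 * 3 + 1 = 7
tower_moves(4) = 2 * 7 + 1 = 15
tower_moves(5) = 2 * 15 + 1 = 31
tower_moves(6) = 2 * 31 + 1 = 63
tower_moves(7) = 2 * 63 + 1 = 127
= 127


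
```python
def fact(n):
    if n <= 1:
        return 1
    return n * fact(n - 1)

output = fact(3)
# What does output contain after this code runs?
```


fact(3)
= 3 * fact(2)
= 3 * 2 * fact(1)
= 3 * 2 * 1
= 6


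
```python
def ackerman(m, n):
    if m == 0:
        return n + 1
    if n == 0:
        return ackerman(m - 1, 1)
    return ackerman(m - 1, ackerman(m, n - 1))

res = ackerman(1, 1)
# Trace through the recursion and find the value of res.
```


ackerman(1, 1)
= ackerman(0, ackerman(1, 0))
First compute ackerman(1, 0) = 2
= ackerman(0, 2)
= 3


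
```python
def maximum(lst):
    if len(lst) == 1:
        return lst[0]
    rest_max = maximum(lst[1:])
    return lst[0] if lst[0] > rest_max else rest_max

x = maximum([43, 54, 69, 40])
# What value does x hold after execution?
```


maximum([43, 54, 69, 40])
= compare 43 with maximum([54, 69, 40])
= compare 54 with maximum([69, 40])
= compare 69 with maximum([40])
Base: maximum([40]) = 40
compare 69 with 40: max = 69
compare 54 with 69: max = 69
compare 43 with 69: max = 69
= 69


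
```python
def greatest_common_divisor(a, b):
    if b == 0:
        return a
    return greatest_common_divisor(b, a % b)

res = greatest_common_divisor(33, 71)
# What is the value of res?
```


greatest_common_divisor(33, 71)
= greatest_common_divisor(71, 33 % 71) = greatest_common_divisor(71, 33)
= greatest_common_divisor(33, 71 % 33) = greatest_common_divisor(33, 5)
= greatest_common_divisor(5, 33 % 5) = greatest_common_divisor(5, 3)
= greatest_common_divisor(3, 5 % 3) = greatest_common_divisor(3, 2)
= greatest_common_divisor(2, 3 % 2) = greatest_common_divisor(2, 1)
= greatest_common_divisor(1, 2 % 1) = greatest_common_divisor(1, 0)
b == 0, return a = 1


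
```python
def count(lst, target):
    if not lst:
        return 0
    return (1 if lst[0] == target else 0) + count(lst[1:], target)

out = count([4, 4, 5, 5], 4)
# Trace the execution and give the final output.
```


count([4, 4, 5, 5], 4)
lst[0]=4 == 4: 1 + count([4, 5, 5], 4)
lst[0]=4 == 4: 1 + count([5, 5], 4)
lst[0]=5 != 4: 0 + count([5], 4)
lst[0]=5 != 4: 0 + count([], 4)
= 2


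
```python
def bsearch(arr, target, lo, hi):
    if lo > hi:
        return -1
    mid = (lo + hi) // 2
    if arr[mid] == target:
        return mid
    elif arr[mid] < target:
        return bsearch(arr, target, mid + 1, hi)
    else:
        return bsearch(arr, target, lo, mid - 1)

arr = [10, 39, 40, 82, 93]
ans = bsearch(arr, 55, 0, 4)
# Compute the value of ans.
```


bsearch(arr, 55, 0, 4)
lo=0, hi=4, mid=2, arr[mid]=40
40 < 55, search right half
lo=3, hi=4, mid=3, arr[mid]=82
82 > 55, search left half
lo > hi, target not found, return -1
= -1


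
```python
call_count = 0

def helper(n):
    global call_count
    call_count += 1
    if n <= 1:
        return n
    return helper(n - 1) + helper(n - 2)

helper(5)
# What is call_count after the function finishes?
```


helper(5) calls helper(4) and helper(3); each non-base call branches into two more.
Let C(k) = total number of calls made by helper(k), including the call to helper(k) itself.
Base cases: C(0) = 1, C(1) = 1
Recurrence: C(k) = 1 + C(k-1) + C(k-2)
  C(2) = 1 + C(1) + C(0) = 1 + 1 + 1 = 3
  C(3) = 1 + C(2) + C(1) = 1 + 3 + 1 = 5
  C(4) = 1 + C(3) + C(2) = 1 + 5 + 3 = 9
  C(5) = 1 + C(4) + C(3) = 1 + 9 + 5 = 15
Total calls = C(5) = 15


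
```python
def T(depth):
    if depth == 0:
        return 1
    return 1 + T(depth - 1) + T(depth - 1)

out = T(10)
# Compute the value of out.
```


T(10)
= 1 + T(9) + T(9)
= 1 + 2 * T(9)
T(k) = 2^(k+1) - 1
T(0) = 1
T(1) = 3
T(2) = 7
T(3) = 15
T(4) = 31
T(10) = 2^11 - 1 = 2047


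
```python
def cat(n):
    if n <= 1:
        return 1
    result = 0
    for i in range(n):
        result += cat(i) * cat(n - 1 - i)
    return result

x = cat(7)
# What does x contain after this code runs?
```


cat(7)
= sum of cat(i) * cat(7-1-i) for i in 0..6
First compute sub-values bottom-up:
  cat(0) = 1, cat(1) = 1
  cat(2) = 1*1 + 1*1 = 2
  cat(3) = 1*2 + 1*1 + 2*1 = 5
  cat(4) = 1*5 + 1*2 + 2*1 + 5*1 = 14
  cat(5) = 1*14 + 1*5 + 2*2 + 5*1 + 14*1 = 42
  cat(6) = 1*42 + 1*14 + 2*5 + 5*2 + 14*1 + 42*1 = 132
Now cat(7):
  cat(0)*cat(6) = 1*132 = 132
  cat(1)*cat(5) = 1*42 = 42
  cat(2)*cat(4) = 2*14 = 28
  cat(3)*cat(3) = 5*5 = 25
  cat(4)*cat(2) = 14*2 = 28
  cat(5)*cat(1) = 42*1 = 42
  cat(6)*cat(0) = 132*1 = 132
= 132 + 42 + 28 + 25 + 28 + 42 + 132
= 429


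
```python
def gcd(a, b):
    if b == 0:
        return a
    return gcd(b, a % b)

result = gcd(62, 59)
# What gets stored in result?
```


gcd(62, 59)
= gcd(59, 62 % 59) = gcd(59, 3)
= gcd(3, 59 % 3) = gcd(3, 2)
= gcd(2, 3 % 2) = gcd(2, 1)
= gcd(1, 2 % 1) = gcd(1, 0)
b == 0, return a = 1


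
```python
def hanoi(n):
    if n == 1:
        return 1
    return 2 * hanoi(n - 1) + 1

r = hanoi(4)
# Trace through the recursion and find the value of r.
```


hanoi(4)
= 2 * hanoi(3) + 1
= 2 * (2 * hanoi(2) + 1) + 1
= 2 * (2 * (2 * hanoi(1) + 1) + 1) + 1
Now compute bottom-up:
hanoi(1) = 1
hanoi(2) = 2 * 1 + 1 = 3
hanoi(3) = 2 * 3 + 1 = 7
hanoi(4) = 2 * 7 + 1 = 15
= 15


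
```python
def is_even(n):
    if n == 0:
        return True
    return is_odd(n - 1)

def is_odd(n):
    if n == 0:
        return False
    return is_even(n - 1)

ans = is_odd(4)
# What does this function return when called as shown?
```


is_odd(4)
= is_even(3)
= is_odd(2)
= is_even(1)
= is_odd(0)
n == 0: return False
= False


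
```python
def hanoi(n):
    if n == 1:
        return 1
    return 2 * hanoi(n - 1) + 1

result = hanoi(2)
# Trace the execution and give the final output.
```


hanoi(2)
= 2 * hanoi(1) + 1
Now compute bottom-up:
hanoi(1) = 1
hanoi(2) = 2 * 1 + 1 = 3
= 3


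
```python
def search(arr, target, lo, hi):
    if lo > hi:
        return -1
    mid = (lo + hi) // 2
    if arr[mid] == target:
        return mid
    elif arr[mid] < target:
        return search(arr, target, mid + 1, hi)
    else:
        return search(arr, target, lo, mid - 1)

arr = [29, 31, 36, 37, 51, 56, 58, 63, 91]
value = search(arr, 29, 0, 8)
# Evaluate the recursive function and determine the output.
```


search(arr, 29, 0, 8)
lo=0, hi=8, mid=4, arr[mid]=51
51 > 29, search left half
lo=0, hi=3, mid=1, arr[mid]=31
31 > 29, search left half
lo=0, hi=0, mid=0, arr[mid]=29
arr[0] == 29, found at index 0
= 0


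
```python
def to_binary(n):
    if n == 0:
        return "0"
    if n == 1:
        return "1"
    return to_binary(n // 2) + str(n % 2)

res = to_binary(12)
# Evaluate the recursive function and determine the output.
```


to_binary(12)
= to_binary(6) + "0"
= to_binary(3) + "0" + "0"
= to_binary(1) + "1" + "0" + "0"
= "1" + "1" + "0" + "0"
= "1100"


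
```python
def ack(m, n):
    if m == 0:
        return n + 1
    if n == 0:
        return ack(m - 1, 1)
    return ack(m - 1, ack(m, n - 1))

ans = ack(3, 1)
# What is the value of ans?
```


ack(3, 1)
= ack(2, ack(3, 0))
First compute ack(3, 0) = 5
= ack(2, 5)
= 13


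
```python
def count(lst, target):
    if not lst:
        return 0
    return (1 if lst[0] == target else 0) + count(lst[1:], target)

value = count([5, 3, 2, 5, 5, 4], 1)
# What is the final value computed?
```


count([5, 3, 2, 5, 5, 4], 1)
lst[0]=5 != 1: 0 + count([3, 2, 5, 5, 4], 1)
lst[0]=3 != 1: 0 + count([2, 5, 5, 4], 1)
lst[0]=2 != 1: 0 + count([5, 5, 4], 1)
lst[0]=5 != 1: 0 + count([5, 4], 1)
lst[0]=5 != 1: 0 + count([4], 1)
lst[0]=4 != 1: 0 + count([], 1)
= 0


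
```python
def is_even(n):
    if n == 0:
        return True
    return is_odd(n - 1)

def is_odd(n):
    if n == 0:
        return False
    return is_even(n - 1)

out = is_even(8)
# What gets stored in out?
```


is_even(8)
= is_odd(7)
= is_even(6)
= is_odd(5)
= is_even(4)
= is_odd(3)
= is_even(2)
= is_odd(1)
= is_even(0)
n == 0: return True
= True
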